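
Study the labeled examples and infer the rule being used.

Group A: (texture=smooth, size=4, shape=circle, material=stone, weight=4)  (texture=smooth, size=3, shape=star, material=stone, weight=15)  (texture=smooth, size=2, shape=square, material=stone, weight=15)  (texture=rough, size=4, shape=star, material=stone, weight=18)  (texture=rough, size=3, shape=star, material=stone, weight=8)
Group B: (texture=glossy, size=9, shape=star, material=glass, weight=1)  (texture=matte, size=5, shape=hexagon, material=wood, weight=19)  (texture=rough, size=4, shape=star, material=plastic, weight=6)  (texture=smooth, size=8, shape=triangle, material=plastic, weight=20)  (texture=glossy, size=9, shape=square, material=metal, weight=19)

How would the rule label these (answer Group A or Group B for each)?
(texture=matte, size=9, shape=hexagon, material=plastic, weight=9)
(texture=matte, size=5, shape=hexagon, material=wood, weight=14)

'Group A' ⟺ material is stone.
(texture=matte, size=9, shape=hexagon, material=plastic, weight=9) — material is plastic, hence Group B.
(texture=matte, size=5, shape=hexagon, material=wood, weight=14) — material is wood, hence Group B.

Group B, Group B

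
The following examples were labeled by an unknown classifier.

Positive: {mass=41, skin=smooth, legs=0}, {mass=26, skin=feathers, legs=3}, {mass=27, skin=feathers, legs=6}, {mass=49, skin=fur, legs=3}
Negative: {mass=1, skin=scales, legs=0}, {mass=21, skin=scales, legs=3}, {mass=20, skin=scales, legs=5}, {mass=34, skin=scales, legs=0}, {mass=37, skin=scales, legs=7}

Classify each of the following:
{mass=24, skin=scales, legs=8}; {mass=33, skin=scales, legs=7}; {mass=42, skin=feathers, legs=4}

Negative, Negative, Positive

A rule that fits every label: skin is not scales — true of each 'Positive' example, false of each 'Negative' one.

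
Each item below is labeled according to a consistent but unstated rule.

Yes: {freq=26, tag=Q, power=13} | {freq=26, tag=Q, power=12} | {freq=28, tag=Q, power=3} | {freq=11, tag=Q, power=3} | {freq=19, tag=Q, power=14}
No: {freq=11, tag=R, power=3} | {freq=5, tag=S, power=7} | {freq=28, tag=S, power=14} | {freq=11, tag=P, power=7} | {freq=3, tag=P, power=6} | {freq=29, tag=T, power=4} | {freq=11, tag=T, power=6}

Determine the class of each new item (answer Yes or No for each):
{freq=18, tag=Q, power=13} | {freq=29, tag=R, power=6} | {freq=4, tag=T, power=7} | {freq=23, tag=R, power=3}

Yes, No, No, No

Rule: tag is Q. This holds for each 'Yes' example and fails for each 'No' one.
{freq=18, tag=Q, power=13} → tag is Q → Yes.
{freq=29, tag=R, power=6} → tag is R → No.
{freq=4, tag=T, power=7} → tag is T → No.
{freq=23, tag=R, power=3} → tag is R → No.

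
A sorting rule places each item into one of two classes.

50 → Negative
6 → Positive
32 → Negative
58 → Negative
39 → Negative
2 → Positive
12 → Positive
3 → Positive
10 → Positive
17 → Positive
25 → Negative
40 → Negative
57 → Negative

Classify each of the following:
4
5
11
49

The pattern is that an item is 'Positive' exactly when: at most 17.

Positive, Positive, Positive, Negative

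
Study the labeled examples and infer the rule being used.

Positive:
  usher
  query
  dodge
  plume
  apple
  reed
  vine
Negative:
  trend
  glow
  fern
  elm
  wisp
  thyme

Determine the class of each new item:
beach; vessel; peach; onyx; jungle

Positive, Positive, Positive, Negative, Positive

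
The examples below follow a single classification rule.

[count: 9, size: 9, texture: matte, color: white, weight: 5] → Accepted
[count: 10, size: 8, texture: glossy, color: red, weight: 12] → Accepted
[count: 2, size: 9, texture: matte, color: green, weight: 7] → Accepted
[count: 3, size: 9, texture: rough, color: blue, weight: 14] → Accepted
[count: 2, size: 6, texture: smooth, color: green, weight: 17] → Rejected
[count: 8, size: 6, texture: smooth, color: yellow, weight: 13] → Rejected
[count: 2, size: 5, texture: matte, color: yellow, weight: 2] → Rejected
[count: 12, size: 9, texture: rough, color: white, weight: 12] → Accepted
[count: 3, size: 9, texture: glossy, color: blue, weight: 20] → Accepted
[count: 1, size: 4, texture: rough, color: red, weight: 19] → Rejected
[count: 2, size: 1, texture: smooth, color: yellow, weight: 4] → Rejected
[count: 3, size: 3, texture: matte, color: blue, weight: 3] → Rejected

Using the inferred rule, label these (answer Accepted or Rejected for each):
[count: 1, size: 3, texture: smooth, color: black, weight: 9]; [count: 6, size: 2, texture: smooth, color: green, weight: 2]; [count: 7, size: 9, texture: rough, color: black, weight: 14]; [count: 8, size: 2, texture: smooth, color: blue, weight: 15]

'Accepted' ⟺ size ≥ 8.
[count: 1, size: 3, texture: smooth, color: black, weight: 9]: size = 3 — does not pass, so Rejected.
[count: 6, size: 2, texture: smooth, color: green, weight: 2]: size = 2 — does not pass, so Rejected.
[count: 7, size: 9, texture: rough, color: black, weight: 14]: size = 9 — qualifies, so Accepted.
[count: 8, size: 2, texture: smooth, color: blue, weight: 15]: size = 2 — does not pass, so Rejected.

Rejected, Rejected, Accepted, Rejected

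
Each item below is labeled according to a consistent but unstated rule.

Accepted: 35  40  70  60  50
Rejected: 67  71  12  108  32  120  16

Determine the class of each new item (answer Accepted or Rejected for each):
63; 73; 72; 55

Rejected, Rejected, Rejected, Accepted

The common property of the 'Accepted' items is: multiple of 5 AND at most 70. No 'Rejected' item has it.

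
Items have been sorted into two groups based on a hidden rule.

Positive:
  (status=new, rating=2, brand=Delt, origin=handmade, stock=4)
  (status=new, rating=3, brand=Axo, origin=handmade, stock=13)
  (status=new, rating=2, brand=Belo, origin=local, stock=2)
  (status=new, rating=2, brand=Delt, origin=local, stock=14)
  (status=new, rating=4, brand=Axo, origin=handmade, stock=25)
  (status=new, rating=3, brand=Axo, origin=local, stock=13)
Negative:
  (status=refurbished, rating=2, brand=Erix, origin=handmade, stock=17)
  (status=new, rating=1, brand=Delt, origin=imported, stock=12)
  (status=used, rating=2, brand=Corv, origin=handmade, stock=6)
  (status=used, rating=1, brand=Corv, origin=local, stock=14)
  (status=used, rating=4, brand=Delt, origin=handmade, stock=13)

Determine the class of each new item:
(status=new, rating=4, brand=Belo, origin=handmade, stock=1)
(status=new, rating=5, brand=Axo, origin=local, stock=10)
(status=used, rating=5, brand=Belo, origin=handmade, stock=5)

The distinguishing property — status is new AND rating ≥ 2 — holds for all the 'Positive' cases and none of the 'Negative' cases.
(status=new, rating=4, brand=Belo, origin=handmade, stock=1) — status is new, rating = 4, hence Positive.
(status=new, rating=5, brand=Axo, origin=local, stock=10) — status is new, rating = 5, hence Positive.
(status=used, rating=5, brand=Belo, origin=handmade, stock=5) — status is used, rating = 5, hence Negative.

Positive, Positive, Negative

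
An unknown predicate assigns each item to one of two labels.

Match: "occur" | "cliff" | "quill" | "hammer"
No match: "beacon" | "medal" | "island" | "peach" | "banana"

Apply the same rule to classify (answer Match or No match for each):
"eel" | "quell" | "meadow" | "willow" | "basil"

Looking at the examples, the only property every 'Match' case has and every 'No match' case lacks is: has a double letter.
"eel": Match ('ee' doubled).
"quell": Match ('ll' doubled).
"meadow": No match (no doubled letter).
"willow": Match ('ll' doubled).
"basil": No match (no doubled letter).

Match, Match, No match, Match, No match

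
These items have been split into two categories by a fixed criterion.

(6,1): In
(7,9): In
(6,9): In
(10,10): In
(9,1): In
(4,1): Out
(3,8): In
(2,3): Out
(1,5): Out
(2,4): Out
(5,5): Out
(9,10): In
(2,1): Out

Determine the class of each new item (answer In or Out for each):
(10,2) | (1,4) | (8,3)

In, Out, In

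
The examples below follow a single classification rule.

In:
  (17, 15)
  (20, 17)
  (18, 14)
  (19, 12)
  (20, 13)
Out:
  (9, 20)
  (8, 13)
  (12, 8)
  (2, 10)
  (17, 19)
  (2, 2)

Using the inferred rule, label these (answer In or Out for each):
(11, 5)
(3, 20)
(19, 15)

One predicate separates the groups cleanly: first > second AND sum ≥ 21.

Out, Out, In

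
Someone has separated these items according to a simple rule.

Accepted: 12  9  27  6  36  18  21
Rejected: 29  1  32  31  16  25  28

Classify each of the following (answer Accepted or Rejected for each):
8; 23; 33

Rejected, Rejected, Accepted

Every 'Accepted' example satisfies: multiple of 3. None of the 'Rejected' examples do.
8: 8 = 3·2 + 2, does not pass → Rejected.
23: 23 = 3·7 + 2, does not pass → Rejected.
33: 33 = 3·11, matches → Accepted.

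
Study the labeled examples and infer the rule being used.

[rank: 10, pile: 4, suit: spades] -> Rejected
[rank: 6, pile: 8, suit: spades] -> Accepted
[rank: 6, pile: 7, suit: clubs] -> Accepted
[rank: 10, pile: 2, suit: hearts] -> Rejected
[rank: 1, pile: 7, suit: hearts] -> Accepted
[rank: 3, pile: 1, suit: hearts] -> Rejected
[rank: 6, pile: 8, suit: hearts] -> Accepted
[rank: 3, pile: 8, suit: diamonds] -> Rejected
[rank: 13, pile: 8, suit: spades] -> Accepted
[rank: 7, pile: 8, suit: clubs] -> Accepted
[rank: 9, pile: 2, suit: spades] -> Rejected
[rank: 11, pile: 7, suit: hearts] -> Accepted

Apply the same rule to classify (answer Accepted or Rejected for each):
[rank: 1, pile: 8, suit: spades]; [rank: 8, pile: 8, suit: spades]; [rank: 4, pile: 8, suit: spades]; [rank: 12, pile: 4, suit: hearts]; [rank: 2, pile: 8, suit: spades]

The simplest hypothesis consistent with all the labels is: pile ≥ 7 AND rank ≠ 3.
Accepted: [rank: 1, pile: 8, suit: spades], since pile = 8, rank = 1. Accepted: [rank: 8, pile: 8, suit: spades], since pile = 8, rank = 8. Accepted: [rank: 4, pile: 8, suit: spades], since pile = 8, rank = 4. Rejected: [rank: 12, pile: 4, suit: hearts], since pile = 4, rank = 12. Accepted: [rank: 2, pile: 8, suit: spades], since pile = 8, rank = 2.

Accepted, Accepted, Accepted, Rejected, Accepted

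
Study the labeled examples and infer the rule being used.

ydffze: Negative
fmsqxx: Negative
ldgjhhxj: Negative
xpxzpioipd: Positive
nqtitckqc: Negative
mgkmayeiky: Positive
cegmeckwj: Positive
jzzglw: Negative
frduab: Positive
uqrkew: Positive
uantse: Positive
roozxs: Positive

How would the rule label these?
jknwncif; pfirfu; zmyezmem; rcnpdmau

Negative, Positive, Positive, Positive

'Positive' ⟺ has ≥ 2 vowels.
jknwncif — 1 vowel, hence Negative. pfirfu — 2 vowels, hence Positive. zmyezmem — 2 vowels, hence Positive. rcnpdmau — 2 vowels, hence Positive.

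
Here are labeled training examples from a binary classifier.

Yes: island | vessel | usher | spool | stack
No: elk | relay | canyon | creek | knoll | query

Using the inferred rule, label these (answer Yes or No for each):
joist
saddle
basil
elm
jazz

Rule: contains 's'. This holds for each 'Yes' example and fails for each 'No' one.

Yes, Yes, Yes, No, No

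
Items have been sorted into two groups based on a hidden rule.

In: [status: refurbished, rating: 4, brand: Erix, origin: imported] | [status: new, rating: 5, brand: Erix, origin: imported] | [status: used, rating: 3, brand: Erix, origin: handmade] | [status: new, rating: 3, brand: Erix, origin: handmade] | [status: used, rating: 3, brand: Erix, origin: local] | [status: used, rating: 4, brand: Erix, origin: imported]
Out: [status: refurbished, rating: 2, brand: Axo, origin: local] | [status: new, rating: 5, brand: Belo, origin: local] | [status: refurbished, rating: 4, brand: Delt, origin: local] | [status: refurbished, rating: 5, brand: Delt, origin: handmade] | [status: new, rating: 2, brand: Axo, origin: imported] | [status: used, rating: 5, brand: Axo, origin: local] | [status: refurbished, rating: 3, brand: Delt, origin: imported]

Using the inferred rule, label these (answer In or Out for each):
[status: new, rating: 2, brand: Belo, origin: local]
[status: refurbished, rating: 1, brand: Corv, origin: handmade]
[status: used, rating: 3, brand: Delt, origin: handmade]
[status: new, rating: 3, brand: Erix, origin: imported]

Out, Out, Out, In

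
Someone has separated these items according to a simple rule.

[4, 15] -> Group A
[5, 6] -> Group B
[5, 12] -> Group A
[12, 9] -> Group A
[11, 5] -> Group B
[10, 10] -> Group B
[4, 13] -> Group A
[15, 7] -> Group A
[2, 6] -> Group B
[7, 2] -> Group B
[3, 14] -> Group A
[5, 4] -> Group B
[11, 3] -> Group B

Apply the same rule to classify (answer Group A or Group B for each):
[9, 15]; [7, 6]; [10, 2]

The pattern is that an item is 'Group A' exactly when: max ≥ 12.
[9, 15]: max 15 — checks out, so Group A. [7, 6]: max 7 — does not pass, so Group B. [10, 2]: max 10 — does not pass, so Group B.

Group A, Group B, Group B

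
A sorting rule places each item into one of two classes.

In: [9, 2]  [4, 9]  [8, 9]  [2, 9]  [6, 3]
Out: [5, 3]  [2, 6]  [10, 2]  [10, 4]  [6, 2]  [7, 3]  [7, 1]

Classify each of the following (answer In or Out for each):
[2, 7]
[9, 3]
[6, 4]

In, Out, Out

Rule: sum is odd. This holds for each 'In' example and fails for each 'Out' one.
[2, 7] — 2+7 = 9, hence In. [9, 3] — 9+3 = 12, hence Out. [6, 4] — 6+4 = 10, hence Out.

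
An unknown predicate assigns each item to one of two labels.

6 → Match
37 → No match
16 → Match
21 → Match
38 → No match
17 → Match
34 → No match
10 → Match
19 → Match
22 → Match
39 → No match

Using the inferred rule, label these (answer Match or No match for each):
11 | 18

Match, Match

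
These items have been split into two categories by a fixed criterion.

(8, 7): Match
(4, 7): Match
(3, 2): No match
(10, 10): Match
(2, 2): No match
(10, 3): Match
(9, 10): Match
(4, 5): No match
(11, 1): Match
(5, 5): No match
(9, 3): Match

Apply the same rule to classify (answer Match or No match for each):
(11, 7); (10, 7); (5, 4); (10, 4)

All 'Match' examples share one property — sum ≥ 11 — and every 'No match' example lacks it.

Match, Match, No match, Match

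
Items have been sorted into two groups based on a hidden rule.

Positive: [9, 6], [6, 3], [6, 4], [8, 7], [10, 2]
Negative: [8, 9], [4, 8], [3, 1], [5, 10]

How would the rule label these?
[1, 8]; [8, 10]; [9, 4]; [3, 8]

One predicate separates the groups cleanly: first > second AND sum ≥ 9.
[1, 8] → 1 < 8, 1+8 = 9 → Negative.
[8, 10] → 8 < 10, 8+10 = 18 → Negative.
[9, 4] → 9 > 4, 9+4 = 13 → Positive.
[3, 8] → 3 < 8, 3+8 = 11 → Negative.

Negative, Negative, Positive, Negative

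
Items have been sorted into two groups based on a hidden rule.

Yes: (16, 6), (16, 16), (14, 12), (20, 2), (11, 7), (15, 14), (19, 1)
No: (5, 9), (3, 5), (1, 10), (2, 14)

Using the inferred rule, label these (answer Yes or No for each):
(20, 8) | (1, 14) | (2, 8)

Yes, No, No

The distinguishing property — sum ≥ 18 — holds for all the 'Yes' cases and none of the 'No' cases.
Yes: (20, 8), since 20+8 = 28. No: (1, 14), since 1+14 = 15. No: (2, 8), since 2+8 = 10.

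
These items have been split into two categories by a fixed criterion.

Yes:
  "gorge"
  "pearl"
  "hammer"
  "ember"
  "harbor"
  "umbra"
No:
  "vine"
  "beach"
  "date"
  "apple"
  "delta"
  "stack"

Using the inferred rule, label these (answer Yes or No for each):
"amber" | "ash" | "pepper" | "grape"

The pattern is that an item is 'Yes' exactly when: contains 'r'.

Yes, No, Yes, Yes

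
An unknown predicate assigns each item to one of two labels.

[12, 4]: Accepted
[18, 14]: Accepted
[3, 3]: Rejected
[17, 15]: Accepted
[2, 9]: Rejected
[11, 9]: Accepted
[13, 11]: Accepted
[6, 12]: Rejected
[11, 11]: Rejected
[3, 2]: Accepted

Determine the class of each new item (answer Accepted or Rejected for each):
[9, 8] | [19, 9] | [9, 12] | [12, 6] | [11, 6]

The classifier is using: first > second.
[9, 8] — 9 > 8, hence Accepted. [19, 9] — 19 > 9, hence Accepted. [9, 12] — 9 < 12, hence Rejected. [12, 6] — 12 > 6, hence Accepted. [11, 6] — 11 > 6, hence Accepted.

Accepted, Accepted, Rejected, Accepted, Accepted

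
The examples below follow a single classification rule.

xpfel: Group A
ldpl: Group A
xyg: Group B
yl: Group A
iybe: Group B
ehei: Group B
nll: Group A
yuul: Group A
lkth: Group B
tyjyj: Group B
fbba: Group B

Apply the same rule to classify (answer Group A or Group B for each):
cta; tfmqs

A rule that fits every label: ends with 'l' — true of each 'Group A' example, false of each 'Group B' one.

Group B, Group B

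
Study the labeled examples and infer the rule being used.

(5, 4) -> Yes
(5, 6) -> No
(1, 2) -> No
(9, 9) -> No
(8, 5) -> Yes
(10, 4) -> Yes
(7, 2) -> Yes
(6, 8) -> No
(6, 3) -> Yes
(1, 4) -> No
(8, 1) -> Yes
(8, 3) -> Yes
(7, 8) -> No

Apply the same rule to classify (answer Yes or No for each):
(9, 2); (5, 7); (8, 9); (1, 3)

Yes, No, No, No

Comparing the two groups points to one rule — first > second.
(9, 2): Yes (9 > 2).
(5, 7): No (5 < 7).
(8, 9): No (8 < 9).
(1, 3): No (1 < 3).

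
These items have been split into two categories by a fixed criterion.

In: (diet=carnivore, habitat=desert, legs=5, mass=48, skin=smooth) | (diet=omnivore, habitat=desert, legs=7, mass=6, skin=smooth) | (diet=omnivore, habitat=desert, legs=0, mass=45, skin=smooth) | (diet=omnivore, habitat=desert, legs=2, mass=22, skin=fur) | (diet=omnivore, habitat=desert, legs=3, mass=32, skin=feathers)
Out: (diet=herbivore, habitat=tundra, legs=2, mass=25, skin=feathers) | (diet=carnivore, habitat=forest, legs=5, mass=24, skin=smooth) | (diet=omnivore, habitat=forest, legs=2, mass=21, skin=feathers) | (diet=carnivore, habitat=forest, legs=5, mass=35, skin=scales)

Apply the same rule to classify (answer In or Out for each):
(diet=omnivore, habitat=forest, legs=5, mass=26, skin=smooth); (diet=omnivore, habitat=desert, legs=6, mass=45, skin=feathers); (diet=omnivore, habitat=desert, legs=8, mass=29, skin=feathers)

The pattern is that an item is 'In' exactly when: habitat is desert.

Out, In, In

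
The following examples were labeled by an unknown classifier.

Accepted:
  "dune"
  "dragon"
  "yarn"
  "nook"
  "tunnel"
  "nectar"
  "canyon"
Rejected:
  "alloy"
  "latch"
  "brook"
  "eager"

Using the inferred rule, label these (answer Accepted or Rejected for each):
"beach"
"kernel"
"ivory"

Rejected, Accepted, Rejected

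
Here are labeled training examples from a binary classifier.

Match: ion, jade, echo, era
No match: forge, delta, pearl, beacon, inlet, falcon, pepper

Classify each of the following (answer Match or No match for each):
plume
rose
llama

The classifier is using: length ≤ 4.
No match: plume, since length 5.
Match: rose, since length 4.
No match: llama, since length 5.

No match, Match, No match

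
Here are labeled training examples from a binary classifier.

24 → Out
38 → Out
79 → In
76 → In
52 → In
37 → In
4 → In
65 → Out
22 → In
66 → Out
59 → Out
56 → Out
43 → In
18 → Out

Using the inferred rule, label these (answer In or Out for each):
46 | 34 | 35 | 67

One predicate separates the groups cleanly: ≡ 1 (mod 3).
46: 46 mod 3 = 1, satisfies this → In. 34: 34 mod 3 = 1, satisfies this → In. 35: 35 mod 3 = 2, doesn't qualify → Out. 67: 67 mod 3 = 1, satisfies this → In.

In, In, Out, In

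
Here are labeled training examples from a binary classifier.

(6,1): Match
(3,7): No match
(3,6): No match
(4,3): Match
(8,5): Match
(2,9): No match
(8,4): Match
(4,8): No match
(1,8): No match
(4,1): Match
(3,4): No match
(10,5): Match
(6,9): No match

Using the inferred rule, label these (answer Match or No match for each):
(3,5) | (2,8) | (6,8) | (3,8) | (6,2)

The distinguishing property — first > second — holds for all the 'Match' cases and none of the 'No match' cases.
No match: (3,5), since 3 < 5.
No match: (2,8), since 2 < 8.
No match: (6,8), since 6 < 8.
No match: (3,8), since 3 < 8.
Match: (6,2), since 6 > 2.

No match, No match, No match, No match, Match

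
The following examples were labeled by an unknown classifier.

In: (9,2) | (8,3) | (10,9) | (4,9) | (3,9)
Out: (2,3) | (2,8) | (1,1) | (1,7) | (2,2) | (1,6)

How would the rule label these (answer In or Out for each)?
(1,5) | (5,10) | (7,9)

Out, In, In

A rule that fits every label: sum ≥ 11 — true of each 'In' example, false of each 'Out' one.
(1,5): 1+5 = 6 — fails the rule, so Out.
(5,10): 5+10 = 15 — satisfies this, so In.
(7,9): 7+9 = 16 — satisfies this, so In.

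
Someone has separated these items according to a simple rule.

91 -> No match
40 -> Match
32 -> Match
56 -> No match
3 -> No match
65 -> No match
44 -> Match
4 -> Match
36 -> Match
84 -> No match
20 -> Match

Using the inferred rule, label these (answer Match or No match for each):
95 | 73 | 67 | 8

Every 'Match' example satisfies: even AND at most 44. None of the 'No match' examples do.
95: No match (95 is odd, 95 > 44).
73: No match (73 is odd, 73 > 44).
67: No match (67 is odd, 67 > 44).
8: Match (8 is even, 8 ≤ 44).

No match, No match, No match, Match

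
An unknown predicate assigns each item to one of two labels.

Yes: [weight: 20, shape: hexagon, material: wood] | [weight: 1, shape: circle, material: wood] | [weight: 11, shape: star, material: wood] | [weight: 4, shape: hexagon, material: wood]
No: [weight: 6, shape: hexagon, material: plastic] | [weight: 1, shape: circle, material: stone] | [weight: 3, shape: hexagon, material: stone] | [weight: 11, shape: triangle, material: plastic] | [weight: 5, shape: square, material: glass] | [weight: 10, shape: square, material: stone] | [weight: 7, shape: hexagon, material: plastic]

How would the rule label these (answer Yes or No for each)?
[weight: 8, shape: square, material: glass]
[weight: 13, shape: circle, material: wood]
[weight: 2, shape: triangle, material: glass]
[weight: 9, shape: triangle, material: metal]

No, Yes, No, No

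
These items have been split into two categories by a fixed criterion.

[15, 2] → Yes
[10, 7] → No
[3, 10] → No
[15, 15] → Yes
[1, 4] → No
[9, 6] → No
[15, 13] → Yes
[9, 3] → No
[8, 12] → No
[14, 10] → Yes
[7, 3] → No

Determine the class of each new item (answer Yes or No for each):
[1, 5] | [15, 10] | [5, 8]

All 'Yes' examples share one property — first ≥ 12 — and every 'No' example lacks it.
[1, 5]: first 1, fails the rule → No.
[15, 10]: first 15, qualifies → Yes.
[5, 8]: first 5, fails the rule → No.

No, Yes, No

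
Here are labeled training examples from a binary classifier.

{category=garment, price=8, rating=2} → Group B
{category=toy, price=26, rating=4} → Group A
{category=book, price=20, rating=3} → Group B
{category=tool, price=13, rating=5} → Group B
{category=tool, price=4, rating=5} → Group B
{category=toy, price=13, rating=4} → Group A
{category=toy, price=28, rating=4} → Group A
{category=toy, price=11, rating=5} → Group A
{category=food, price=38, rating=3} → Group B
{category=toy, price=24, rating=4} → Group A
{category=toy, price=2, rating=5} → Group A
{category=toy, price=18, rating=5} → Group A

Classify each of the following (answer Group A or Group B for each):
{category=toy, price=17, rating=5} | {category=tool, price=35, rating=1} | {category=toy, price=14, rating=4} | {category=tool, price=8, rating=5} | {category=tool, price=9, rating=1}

Group A, Group B, Group A, Group B, Group B

Looking at the examples, the only property every 'Group A' case has and every 'Group B' case lacks is: category is toy.
{category=toy, price=17, rating=5} — category is toy, hence Group A. {category=tool, price=35, rating=1} — category is tool, hence Group B. {category=toy, price=14, rating=4} — category is toy, hence Group A. {category=tool, price=8, rating=5} — category is tool, hence Group B. {category=tool, price=9, rating=1} — category is tool, hence Group B.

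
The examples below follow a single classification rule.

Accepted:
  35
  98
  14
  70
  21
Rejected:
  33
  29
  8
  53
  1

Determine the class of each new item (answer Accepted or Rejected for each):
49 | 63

Accepted, Accepted

The rule appears to be: multiple of 7.
49: 49 = 7·7 — matches, so Accepted.
63: 63 = 7·9 — matches, so Accepted.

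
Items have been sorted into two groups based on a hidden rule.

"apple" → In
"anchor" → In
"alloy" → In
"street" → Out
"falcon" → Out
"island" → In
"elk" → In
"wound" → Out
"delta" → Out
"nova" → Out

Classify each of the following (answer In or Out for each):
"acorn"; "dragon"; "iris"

In, Out, In

The distinguishing property — starts with a vowel — holds for all the 'In' cases and none of the 'Out' cases.
"acorn" → starts with 'a' → In. "dragon" → starts with 'd' → Out. "iris" → starts with 'i' → In.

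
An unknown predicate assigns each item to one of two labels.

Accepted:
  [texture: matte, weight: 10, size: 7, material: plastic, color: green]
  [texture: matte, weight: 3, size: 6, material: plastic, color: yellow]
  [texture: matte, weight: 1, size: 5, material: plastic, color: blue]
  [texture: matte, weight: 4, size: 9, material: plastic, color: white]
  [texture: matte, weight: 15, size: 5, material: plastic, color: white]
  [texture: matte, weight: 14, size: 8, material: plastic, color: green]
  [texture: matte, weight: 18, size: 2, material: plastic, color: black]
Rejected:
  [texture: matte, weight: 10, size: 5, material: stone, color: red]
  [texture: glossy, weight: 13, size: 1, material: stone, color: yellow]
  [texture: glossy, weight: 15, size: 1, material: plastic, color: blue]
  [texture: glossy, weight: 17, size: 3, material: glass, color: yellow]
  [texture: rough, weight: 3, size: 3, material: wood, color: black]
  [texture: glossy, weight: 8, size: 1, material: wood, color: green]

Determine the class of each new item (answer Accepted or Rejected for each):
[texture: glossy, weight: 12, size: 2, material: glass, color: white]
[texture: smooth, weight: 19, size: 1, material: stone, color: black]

The rule appears to be: material is plastic AND texture is matte.
[texture: glossy, weight: 12, size: 2, material: glass, color: white]: material is glass, texture is glossy — doesn't qualify, so Rejected.
[texture: smooth, weight: 19, size: 1, material: stone, color: black]: material is stone, texture is smooth — doesn't qualify, so Rejected.

Rejected, Rejected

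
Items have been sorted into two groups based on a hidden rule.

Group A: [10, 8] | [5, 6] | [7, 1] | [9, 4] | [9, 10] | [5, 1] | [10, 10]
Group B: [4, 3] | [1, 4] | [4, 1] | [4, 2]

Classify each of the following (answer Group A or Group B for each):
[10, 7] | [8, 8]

One predicate separates the groups cleanly: first ≥ 5.

Group A, Group A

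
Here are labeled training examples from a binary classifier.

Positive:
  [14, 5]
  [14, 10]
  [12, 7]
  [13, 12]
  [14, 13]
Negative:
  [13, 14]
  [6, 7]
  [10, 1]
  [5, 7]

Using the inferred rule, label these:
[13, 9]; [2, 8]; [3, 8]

Positive, Negative, Negative

One predicate separates the groups cleanly: first > second AND sum ≥ 12.
[13, 9] — 13 > 9, 13+9 = 22, hence Positive. [2, 8] — 2 < 8, 2+8 = 10, hence Negative. [3, 8] — 3 < 8, 3+8 = 11, hence Negative.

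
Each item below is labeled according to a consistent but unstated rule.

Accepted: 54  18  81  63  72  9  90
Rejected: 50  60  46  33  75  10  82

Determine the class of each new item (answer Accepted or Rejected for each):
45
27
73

Accepted, Accepted, Rejected

'Accepted' ⟺ multiple of 9.
45: Accepted (45 = 9·5).
27: Accepted (27 = 9·3).
73: Rejected (73 = 9·8 + 1).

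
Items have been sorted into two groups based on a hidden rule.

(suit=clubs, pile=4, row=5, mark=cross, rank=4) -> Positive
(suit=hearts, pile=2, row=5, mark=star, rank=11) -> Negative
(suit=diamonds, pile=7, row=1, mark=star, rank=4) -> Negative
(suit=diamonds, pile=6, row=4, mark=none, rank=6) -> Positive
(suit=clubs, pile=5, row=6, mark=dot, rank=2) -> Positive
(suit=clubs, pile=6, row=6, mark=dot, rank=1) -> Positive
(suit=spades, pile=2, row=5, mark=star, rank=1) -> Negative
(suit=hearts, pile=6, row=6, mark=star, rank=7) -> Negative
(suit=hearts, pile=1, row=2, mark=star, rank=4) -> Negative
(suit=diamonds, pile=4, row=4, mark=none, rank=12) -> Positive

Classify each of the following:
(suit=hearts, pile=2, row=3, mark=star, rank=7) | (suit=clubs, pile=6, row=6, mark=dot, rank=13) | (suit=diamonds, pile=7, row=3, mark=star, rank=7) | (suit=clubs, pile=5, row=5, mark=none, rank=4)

Negative, Positive, Negative, Positive

The rule appears to be: mark is not star.
(suit=hearts, pile=2, row=3, mark=star, rank=7): mark is star — does not satisfy this, so Negative. (suit=clubs, pile=6, row=6, mark=dot, rank=13): mark is dot — fits, so Positive. (suit=diamonds, pile=7, row=3, mark=star, rank=7): mark is star — does not satisfy this, so Negative. (suit=clubs, pile=5, row=5, mark=none, rank=4): mark is none — fits, so Positive.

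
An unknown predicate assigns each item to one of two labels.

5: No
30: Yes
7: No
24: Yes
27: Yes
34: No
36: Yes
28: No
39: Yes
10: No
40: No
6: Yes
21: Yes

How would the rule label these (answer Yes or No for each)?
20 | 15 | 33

No, Yes, Yes

The simplest hypothesis consistent with all the labels is: multiple of 3.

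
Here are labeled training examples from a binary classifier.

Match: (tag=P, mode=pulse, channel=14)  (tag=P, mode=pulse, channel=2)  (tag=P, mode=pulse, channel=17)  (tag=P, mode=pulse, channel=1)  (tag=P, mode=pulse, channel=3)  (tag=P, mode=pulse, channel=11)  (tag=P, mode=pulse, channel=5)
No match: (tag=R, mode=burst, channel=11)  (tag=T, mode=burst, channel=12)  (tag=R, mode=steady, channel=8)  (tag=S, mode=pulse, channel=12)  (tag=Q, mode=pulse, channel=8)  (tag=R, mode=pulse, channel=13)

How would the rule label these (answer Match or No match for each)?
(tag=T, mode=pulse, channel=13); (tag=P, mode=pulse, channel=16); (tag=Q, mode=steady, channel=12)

No match, Match, No match

The simplest hypothesis consistent with all the labels is: tag is P.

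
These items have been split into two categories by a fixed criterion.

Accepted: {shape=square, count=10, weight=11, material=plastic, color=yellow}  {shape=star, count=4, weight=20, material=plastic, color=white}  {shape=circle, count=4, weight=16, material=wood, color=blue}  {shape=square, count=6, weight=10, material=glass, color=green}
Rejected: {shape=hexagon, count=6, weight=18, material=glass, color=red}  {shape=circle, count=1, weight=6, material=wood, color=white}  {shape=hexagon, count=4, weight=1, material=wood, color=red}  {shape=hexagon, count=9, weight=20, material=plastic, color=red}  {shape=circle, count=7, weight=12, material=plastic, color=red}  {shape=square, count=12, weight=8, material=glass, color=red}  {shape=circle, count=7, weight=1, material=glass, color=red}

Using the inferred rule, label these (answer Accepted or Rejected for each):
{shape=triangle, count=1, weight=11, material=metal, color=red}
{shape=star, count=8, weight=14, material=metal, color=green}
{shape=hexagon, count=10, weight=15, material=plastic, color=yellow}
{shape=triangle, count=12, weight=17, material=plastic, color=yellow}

Every 'Accepted' example satisfies: color is not red AND count ≥ 4. None of the 'Rejected' examples do.
Rejected: {shape=triangle, count=1, weight=11, material=metal, color=red}, since color is red, count = 1.
Accepted: {shape=star, count=8, weight=14, material=metal, color=green}, since color is green, count = 8.
Accepted: {shape=hexagon, count=10, weight=15, material=plastic, color=yellow}, since color is yellow, count = 10.
Accepted: {shape=triangle, count=12, weight=17, material=plastic, color=yellow}, since color is yellow, count = 12.

Rejected, Accepted, Accepted, Accepted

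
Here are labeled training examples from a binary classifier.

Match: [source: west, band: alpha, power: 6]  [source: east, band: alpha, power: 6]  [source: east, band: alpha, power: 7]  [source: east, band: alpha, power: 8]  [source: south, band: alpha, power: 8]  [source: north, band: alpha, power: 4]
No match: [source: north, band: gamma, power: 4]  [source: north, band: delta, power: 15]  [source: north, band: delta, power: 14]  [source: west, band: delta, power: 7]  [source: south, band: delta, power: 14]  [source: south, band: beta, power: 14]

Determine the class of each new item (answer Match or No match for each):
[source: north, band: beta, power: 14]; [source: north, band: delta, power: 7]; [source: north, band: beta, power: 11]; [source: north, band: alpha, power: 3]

A rule that fits every label: band is alpha — true of each 'Match' example, false of each 'No match' one.
[source: north, band: beta, power: 14]: band is beta — does not fit, so No match. [source: north, band: delta, power: 7]: band is delta — does not fit, so No match. [source: north, band: beta, power: 11]: band is beta — does not fit, so No match. [source: north, band: alpha, power: 3]: band is alpha — passes, so Match.

No match, No match, No match, Match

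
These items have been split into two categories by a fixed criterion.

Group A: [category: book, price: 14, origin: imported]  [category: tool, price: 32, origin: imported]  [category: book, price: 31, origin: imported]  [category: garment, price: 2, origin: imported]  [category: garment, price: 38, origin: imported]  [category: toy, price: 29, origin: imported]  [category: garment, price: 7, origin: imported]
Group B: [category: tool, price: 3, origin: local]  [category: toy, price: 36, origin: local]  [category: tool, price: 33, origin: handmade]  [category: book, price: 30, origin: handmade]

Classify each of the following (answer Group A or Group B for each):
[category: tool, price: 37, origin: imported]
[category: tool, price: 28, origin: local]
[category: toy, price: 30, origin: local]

Group A, Group B, Group B

'Group A' ⟺ origin is imported.
[category: tool, price: 37, origin: imported] → origin is imported → Group A.
[category: tool, price: 28, origin: local] → origin is local → Group B.
[category: toy, price: 30, origin: local] → origin is local → Group B.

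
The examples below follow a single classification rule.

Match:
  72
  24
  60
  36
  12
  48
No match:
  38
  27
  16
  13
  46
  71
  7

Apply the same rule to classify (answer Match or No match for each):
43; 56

No match, No match

The common property of the 'Match' items is: multiple of 6. No 'No match' item has it.
No match: 43, since 43 = 6·7 + 1. No match: 56, since 56 = 6·9 + 2.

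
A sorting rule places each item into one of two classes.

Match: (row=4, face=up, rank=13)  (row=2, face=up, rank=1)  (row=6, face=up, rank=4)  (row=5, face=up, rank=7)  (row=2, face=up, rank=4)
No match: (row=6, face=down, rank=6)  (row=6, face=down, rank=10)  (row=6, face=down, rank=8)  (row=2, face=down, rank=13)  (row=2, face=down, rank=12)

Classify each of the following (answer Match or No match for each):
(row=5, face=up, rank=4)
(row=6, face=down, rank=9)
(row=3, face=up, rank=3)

The classifier is using: face is up.
Match: (row=5, face=up, rank=4), since face is up.
No match: (row=6, face=down, rank=9), since face is down.
Match: (row=3, face=up, rank=3), since face is up.

Match, No match, Match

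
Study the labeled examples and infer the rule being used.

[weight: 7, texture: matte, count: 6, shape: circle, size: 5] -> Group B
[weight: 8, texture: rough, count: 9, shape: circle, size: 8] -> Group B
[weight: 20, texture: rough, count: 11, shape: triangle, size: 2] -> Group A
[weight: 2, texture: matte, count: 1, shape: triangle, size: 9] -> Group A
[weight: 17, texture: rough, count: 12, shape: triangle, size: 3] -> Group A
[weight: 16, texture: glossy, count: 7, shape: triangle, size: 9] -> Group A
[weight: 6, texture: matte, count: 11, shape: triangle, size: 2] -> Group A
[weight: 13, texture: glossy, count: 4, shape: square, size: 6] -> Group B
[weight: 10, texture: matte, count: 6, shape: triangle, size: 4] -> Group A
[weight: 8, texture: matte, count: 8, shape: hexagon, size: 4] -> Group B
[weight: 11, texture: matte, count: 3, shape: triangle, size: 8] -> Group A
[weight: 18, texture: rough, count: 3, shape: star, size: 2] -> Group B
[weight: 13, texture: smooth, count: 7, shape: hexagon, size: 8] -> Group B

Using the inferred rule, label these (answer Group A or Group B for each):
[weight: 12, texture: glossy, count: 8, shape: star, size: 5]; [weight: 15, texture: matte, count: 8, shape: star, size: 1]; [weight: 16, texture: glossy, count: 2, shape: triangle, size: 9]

Looking at the examples, the only property every 'Group A' case has and every 'Group B' case lacks is: shape is triangle.

Group B, Group B, Group A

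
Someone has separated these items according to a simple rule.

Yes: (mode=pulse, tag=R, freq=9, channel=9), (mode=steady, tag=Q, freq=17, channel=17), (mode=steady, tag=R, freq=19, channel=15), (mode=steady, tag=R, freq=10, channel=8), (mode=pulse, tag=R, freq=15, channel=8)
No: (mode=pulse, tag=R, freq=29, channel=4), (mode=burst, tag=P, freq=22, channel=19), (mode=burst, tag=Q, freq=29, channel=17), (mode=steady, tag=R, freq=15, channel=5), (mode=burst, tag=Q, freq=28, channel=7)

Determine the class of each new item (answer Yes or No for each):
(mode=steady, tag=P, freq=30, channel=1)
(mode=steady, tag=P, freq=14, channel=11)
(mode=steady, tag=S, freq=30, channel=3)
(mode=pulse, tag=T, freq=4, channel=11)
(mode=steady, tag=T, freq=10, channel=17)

No, Yes, No, Yes, Yes

The simplest hypothesis consistent with all the labels is: freq ≤ 19 AND channel ≥ 7.
(mode=steady, tag=P, freq=30, channel=1) — freq = 30, channel = 1, hence No. (mode=steady, tag=P, freq=14, channel=11) — freq = 14, channel = 11, hence Yes. (mode=steady, tag=S, freq=30, channel=3) — freq = 30, channel = 3, hence No. (mode=pulse, tag=T, freq=4, channel=11) — freq = 4, channel = 11, hence Yes. (mode=steady, tag=T, freq=10, channel=17) — freq = 10, channel = 17, hence Yes.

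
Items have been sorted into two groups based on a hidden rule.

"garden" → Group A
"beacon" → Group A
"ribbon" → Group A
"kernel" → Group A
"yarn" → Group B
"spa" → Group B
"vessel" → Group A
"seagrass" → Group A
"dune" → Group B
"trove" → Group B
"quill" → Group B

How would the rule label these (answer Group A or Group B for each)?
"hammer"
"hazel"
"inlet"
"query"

Group A, Group B, Group B, Group B

All 'Group A' examples share one property — length ≥ 6 — and every 'Group B' example lacks it.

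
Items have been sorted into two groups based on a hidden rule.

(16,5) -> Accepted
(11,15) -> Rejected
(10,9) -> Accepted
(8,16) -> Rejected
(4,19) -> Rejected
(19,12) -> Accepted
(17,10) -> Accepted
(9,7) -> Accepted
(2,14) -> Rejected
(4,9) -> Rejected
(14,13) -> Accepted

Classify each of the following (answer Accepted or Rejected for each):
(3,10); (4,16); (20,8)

The pattern is that an item is 'Accepted' exactly when: first > second.
(3,10) → 3 < 10 → Rejected.
(4,16) → 4 < 16 → Rejected.
(20,8) → 20 > 8 → Accepted.

Rejected, Rejected, Accepted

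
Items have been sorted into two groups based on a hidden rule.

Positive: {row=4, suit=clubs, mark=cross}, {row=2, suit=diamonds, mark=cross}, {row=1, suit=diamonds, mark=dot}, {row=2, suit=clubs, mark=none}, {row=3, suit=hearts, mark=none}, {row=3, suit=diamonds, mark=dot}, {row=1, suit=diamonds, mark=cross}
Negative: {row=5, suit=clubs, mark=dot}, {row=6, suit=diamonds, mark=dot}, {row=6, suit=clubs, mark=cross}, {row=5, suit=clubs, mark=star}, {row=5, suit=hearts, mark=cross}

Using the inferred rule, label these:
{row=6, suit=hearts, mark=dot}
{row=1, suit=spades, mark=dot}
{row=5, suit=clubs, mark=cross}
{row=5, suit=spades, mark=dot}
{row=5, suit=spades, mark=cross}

Negative, Positive, Negative, Negative, Negative

A rule that fits every label: row ≤ 4 — true of each 'Positive' example, false of each 'Negative' one.
{row=6, suit=hearts, mark=dot} — row = 6, hence Negative. {row=1, suit=spades, mark=dot} — row = 1, hence Positive. {row=5, suit=clubs, mark=cross} — row = 5, hence Negative. {row=5, suit=spades, mark=dot} — row = 5, hence Negative. {row=5, suit=spades, mark=cross} — row = 5, hence Negative.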